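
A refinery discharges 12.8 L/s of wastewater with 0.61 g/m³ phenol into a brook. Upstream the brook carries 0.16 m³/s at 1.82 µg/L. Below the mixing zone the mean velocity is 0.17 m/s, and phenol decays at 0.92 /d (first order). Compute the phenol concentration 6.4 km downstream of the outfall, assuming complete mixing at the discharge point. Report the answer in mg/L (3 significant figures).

12.8 L/s = 0.0128 m³/s.
1.82 µg/L = 0.00182 mg/L.
After complete mixing, C₀ = (0.0128·0.61 + 0.16·0.00182) / 0.1728 = 0.04687 mg/L.
Travel time t = 6400 m / 0.17 m/s = 3.765e+04 s = 0.4357 d.
C = 0.04687·exp(−0.92·0.4357) = 0.04687·0.6697 = 0.03139 mg/L.

0.0314 mg/L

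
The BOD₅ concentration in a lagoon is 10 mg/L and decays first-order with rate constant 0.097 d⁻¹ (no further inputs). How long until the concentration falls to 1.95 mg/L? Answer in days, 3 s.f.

16.9 d

t = ln(C₀/C)/k = ln(10/1.95)/0.097 = 1.635/0.097 = 16.85 d.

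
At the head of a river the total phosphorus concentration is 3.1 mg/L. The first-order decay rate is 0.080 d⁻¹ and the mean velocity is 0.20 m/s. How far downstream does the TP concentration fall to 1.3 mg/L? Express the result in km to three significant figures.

188 km

From C = C₀·e^(−kt), t = ln(C₀/C)/k = ln(3.1/1.3)/0.080 = 0.869/0.080 = 10.86 d.
Distance = v·t = 0.20 m/s × 9.386e+05 s = 1.877e+05 m = 187.7 km.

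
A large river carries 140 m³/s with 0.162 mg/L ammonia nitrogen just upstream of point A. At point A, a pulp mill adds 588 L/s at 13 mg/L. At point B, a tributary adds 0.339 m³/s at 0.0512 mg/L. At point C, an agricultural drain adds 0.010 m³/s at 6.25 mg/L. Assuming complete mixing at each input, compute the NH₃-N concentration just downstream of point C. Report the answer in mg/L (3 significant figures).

588 L/s = 0.588 m³/s.
After input A: C = (140·0.162 + 0.588·13) / 140.6 = 0.2157 mg/L.
After input B: C = (140.6·0.2157 + 0.339·0.0512) / 140.9 = 0.2153 mg/L.
After input C: C = (140.9·0.2153 + 0.01·6.25) / 140.9 = 0.2157 mg/L.

0.216 mg/L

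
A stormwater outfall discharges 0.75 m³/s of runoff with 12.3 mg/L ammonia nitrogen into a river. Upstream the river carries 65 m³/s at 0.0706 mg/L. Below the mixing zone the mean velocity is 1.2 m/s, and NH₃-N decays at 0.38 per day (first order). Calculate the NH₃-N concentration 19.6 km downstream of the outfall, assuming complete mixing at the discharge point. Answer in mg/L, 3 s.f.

0.196 mg/L

After complete mixing, C₀ = (0.75·12.3 + 65·0.0706) / 65.75 = 0.2101 mg/L.
Travel time t = 1.96e+04 m / 1.2 m/s = 1.633e+04 s = 0.189 d.
C = 0.2101·exp(−0.38·0.189) = 0.2101·0.9307 = 0.1955 mg/L.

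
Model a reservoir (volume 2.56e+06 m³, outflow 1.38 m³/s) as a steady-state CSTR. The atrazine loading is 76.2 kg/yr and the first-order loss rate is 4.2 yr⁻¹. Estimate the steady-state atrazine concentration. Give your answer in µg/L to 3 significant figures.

1.40 µg/L

Outflow Q = 1.38 m³/s × 3.156e+07 s/yr = 4.355e+07 m³/yr.
Steady-state CSTR mass balance: W = Q·C + k·V·C, so C = W/(Q + kV).
Q + kV = 4.355e+07 + 4.2·2.56e+06 = 5.43e+07 m³/yr.
C = 76.2/5.43e+07 = 1.403e-06 kg/m³ = 0.001403 mg/L = 1.403 µg/L.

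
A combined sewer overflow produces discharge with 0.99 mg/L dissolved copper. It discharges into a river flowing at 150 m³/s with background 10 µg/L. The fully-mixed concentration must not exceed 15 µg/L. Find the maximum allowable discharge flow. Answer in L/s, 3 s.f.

769 L/s

10 µg/L = 0.01 mg/L.
15 µg/L = 0.015 mg/L.
Mass balance at complete mixing: C_std·(Q_w + Q_r) = Q_w·C_e + Q_r·C_b.
Rearranging, Q_w = Q_r·(C_std − C_b)/(C_e − C_std) = 150·(0.015 − 0.01) / (0.99 − 0.015) = 0.7692 m³/s.
= 769.2 L/s.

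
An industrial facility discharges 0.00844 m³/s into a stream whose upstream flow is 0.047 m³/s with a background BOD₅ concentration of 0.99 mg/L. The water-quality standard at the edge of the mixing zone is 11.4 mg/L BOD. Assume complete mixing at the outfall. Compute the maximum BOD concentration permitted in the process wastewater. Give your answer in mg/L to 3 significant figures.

Mass balance: 11.4·0.05544 = 0.00844·Cₑ + 0.047·0.99.
Cₑ = (0.632 − 0.04653) / 0.00844 = 69.37 mg/L.

69.4 mg/L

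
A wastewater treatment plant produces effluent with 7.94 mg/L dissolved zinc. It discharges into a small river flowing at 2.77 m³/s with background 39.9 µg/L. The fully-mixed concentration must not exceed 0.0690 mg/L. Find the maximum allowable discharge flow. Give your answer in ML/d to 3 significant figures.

0.885 ML/d

39.9 µg/L = 0.0399 mg/L.
Mass balance at complete mixing: C_std·(Q_w + Q_r) = Q_w·C_e + Q_r·C_b.
Rearranging, Q_w = Q_r·(C_std − C_b)/(C_e − C_std) = 2.77·(0.069 − 0.0399) / (7.94 − 0.069) = 0.01024 m³/s.
= 0.8848 ML/d.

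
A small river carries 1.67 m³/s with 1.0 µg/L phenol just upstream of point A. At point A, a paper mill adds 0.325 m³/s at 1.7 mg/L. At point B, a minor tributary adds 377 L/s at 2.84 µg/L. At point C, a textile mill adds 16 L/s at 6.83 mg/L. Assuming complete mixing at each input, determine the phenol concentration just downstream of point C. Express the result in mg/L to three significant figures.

0.278 mg/L

1.0 µg/L = 0.001 mg/L.
After input A: C = (1.67·0.001 + 0.325·1.7) / 1.995 = 0.2778 mg/L.
377 L/s = 0.377 m³/s.
2.84 µg/L = 0.00284 mg/L.
After input B: C = (1.995·0.2778 + 0.377·0.00284) / 2.372 = 0.2341 mg/L.
16 L/s = 0.016 m³/s.
After input C: C = (2.372·0.2341 + 0.016·6.83) / 2.388 = 0.2783 mg/L.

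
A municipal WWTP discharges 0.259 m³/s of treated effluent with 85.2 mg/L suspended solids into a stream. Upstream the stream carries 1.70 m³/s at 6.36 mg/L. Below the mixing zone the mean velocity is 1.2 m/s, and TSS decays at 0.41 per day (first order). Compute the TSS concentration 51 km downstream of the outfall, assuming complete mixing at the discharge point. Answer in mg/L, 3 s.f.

After complete mixing, C₀ = (0.259·85.2 + 1.7·6.36) / 1.959 = 16.78 mg/L.
Travel time t = 5.1e+04 m / 1.2 m/s = 4.25e+04 s = 0.4919 d.
C = 16.78·exp(−0.41·0.4919) = 16.78·0.8174 = 13.72 mg/L.

13.7 mg/L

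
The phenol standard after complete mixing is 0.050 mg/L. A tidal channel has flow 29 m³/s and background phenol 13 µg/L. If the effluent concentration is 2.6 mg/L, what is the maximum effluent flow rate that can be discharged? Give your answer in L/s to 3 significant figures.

421 L/s

13 µg/L = 0.013 mg/L.
Mass balance at complete mixing: C_std·(Q_w + Q_r) = Q_w·C_e + Q_r·C_b.
Rearranging, Q_w = Q_r·(C_std − C_b)/(C_e − C_std) = 29·(0.05 − 0.013) / (2.6 − 0.05) = 0.4208 m³/s.
= 420.8 L/s.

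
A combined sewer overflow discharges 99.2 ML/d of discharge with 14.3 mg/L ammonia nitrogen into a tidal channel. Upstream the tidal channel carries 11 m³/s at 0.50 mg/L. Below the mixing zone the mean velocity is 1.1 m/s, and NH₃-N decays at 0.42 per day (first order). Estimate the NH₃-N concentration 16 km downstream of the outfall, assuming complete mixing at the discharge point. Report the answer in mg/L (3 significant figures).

1.68 mg/L

99.2 ML/d = 1.148 m³/s.
After complete mixing, C₀ = (1.148·14.3 + 11·0.5) / 12.15 = 1.804 mg/L.
Travel time t = 1.6e+04 m / 1.1 m/s = 1.455e+04 s = 0.1684 d.
C = 1.804·exp(−0.42·0.1684) = 1.804·0.9317 = 1.681 mg/L.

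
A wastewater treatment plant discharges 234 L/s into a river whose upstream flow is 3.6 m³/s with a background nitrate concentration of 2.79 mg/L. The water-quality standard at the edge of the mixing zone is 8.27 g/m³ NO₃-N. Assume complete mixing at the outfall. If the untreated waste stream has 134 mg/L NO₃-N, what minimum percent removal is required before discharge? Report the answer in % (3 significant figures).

234 L/s = 0.234 m³/s.
Mass balance: 8.27·3.834 = 0.234·Cₑ + 3.6·2.79.
Cₑ = (31.71 − 10.04) / 0.234 = 92.58 mg/L.
Required removal = 1 − 92.58/134 = 30.91 %.

30.9 %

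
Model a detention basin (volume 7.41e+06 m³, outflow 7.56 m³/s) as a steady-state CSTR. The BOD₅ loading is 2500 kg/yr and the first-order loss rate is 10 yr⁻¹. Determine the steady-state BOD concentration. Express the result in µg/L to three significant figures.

8.00 µg/L

Outflow Q = 7.56 m³/s × 3.156e+07 s/yr = 2.386e+08 m³/yr.
Steady-state CSTR mass balance: W = Q·C + k·V·C, so C = W/(Q + kV).
Q + kV = 2.386e+08 + 10·7.41e+06 = 3.127e+08 m³/yr.
C = 2500/3.127e+08 = 7.996e-06 kg/m³ = 0.007996 mg/L = 7.996 µg/L.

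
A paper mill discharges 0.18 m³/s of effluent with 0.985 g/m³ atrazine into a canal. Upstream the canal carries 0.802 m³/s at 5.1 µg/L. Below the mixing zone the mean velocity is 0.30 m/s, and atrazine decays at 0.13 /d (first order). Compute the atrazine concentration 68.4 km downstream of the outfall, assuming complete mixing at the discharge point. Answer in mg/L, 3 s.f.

0.131 mg/L

5.1 µg/L = 0.0051 mg/L.
After complete mixing, C₀ = (0.18·0.985 + 0.802·0.0051) / 0.982 = 0.1847 mg/L.
Travel time t = 6.84e+04 m / 0.30 m/s = 2.28e+05 s = 2.639 d.
C = 0.1847·exp(−0.13·2.639) = 0.1847·0.7096 = 0.1311 mg/L.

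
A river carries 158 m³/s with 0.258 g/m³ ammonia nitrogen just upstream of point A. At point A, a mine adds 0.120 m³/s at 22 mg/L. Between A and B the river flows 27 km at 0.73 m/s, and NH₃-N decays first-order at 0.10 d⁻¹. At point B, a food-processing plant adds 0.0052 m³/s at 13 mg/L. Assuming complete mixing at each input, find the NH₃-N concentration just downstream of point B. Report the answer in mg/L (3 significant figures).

After input A: C = (158·0.258 + 0.12·22) / 158.1 = 0.2745 mg/L.
Over the 27 km reach to input B (t = 3.699e+04 s = 0.4281 d), decay gives C = 0.2745·exp(−0.10·0.4281) = 0.263 mg/L.
After input B: C = (158.1·0.263 + 0.0052·13) / 158.1 = 0.2634 mg/L.

0.263 mg/L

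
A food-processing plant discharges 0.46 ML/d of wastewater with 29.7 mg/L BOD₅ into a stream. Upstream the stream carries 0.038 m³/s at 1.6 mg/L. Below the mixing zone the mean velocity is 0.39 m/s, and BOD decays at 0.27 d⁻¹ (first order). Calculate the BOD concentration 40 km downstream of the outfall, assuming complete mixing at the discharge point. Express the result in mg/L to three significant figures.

0.46 ML/d = 0.005324 m³/s.
After complete mixing, C₀ = (0.005324·29.7 + 0.038·1.6) / 0.04332 = 5.053 mg/L.
Travel time t = 4e+04 m / 0.39 m/s = 1.026e+05 s = 1.187 d.
C = 5.053·exp(−0.27·1.187) = 5.053·0.7258 = 3.667 mg/L.

3.67 mg/L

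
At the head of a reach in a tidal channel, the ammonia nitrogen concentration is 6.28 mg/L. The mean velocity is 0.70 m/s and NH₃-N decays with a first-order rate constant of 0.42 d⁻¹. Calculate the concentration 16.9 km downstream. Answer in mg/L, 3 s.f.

5.58 mg/L

Travel time t = 16.9 km / 0.70 m/s = 1.69e+04/0.70 = 2.414e+04 s = 0.2794 d.
First-order decay: C = 6.28·exp(−0.42·0.2794) = 6.28·0.8893 = 5.585 mg/L.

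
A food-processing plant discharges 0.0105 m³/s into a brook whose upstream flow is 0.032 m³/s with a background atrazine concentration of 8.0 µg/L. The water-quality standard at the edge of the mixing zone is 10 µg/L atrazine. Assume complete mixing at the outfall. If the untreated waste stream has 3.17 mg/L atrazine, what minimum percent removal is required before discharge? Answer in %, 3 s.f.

99.5 %

8.0 µg/L = 0.008 mg/L.
10 µg/L = 0.01 mg/L.
Mass balance: 0.01·0.0425 = 0.0105·Cₑ + 0.032·0.008.
Cₑ = (0.000425 − 0.000256) / 0.0105 = 0.0161 mg/L.
Required removal = 1 − 0.0161/3.17 = 99.49 %.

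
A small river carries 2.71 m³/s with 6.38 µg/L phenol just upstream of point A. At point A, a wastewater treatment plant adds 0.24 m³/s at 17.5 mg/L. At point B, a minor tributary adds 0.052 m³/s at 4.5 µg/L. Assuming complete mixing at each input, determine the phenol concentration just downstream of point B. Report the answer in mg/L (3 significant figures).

6.38 µg/L = 0.00638 mg/L.
After input A: C = (2.71·0.00638 + 0.24·17.5) / 2.95 = 1.43 mg/L.
4.5 µg/L = 0.0045 mg/L.
After input B: C = (2.95·1.43 + 0.052·0.0045) / 3.002 = 1.405 mg/L.

1.40 mg/L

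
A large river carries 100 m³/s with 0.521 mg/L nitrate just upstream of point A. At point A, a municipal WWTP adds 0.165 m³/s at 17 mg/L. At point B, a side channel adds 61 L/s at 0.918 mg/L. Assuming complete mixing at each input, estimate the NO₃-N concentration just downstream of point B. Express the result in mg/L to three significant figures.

0.548 mg/L

After input A: C = (100·0.521 + 0.165·17) / 100.2 = 0.5481 mg/L.
61 L/s = 0.061 m³/s.
After input B: C = (100.2·0.5481 + 0.061·0.918) / 100.2 = 0.5484 mg/L.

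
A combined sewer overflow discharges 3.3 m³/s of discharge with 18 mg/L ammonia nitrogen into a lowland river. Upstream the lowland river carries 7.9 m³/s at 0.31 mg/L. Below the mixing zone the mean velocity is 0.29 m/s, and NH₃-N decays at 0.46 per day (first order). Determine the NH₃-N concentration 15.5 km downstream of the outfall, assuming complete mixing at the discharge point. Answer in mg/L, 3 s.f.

After complete mixing, C₀ = (3.3·18 + 7.9·0.31) / 11.2 = 5.522 mg/L.
Travel time t = 1.55e+04 m / 0.29 m/s = 5.345e+04 s = 0.6186 d.
C = 5.522·exp(−0.46·0.6186) = 5.522·0.7523 = 4.155 mg/L.

4.15 mg/L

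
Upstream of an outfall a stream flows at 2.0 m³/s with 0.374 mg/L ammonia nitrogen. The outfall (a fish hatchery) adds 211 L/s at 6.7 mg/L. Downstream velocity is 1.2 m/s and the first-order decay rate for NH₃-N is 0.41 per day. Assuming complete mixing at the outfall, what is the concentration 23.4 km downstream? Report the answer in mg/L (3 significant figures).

211 L/s = 0.211 m³/s.
After complete mixing, C₀ = (0.211·6.7 + 2·0.374) / 2.211 = 0.9777 mg/L.
Travel time t = 2.34e+04 m / 1.2 m/s = 1.95e+04 s = 0.2257 d.
C = 0.9777·exp(−0.41·0.2257) = 0.9777·0.9116 = 0.8913 mg/L.

0.891 mg/L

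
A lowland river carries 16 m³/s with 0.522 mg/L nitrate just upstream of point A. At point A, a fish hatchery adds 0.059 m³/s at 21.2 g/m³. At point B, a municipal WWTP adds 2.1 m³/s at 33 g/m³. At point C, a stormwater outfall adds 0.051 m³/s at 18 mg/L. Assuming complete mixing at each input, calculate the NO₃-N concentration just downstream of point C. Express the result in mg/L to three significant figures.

4.38 mg/L

After input A: C = (16·0.522 + 0.059·21.2) / 16.06 = 0.598 mg/L.
After input B: C = (16.06·0.598 + 2.1·33) / 18.16 = 4.345 mg/L.
After input C: C = (18.16·4.345 + 0.051·18) / 18.21 = 4.383 mg/L.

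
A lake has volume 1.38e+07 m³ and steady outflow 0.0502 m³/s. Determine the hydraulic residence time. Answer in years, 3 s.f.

Q = 0.0502 m³/s × 3.156e+07 s/yr = 1.584e+06 m³/yr.
Hydraulic residence time τ = V/Q = 1.38e+07/1.584e+06 = 8.711 yr.

8.71 yr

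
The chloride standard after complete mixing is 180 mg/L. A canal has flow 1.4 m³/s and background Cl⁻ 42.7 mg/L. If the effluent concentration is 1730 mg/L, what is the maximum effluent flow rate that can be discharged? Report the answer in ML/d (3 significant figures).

10.7 ML/d

Mass balance at complete mixing: C_std·(Q_w + Q_r) = Q_w·C_e + Q_r·C_b.
Rearranging, Q_w = Q_r·(C_std − C_b)/(C_e − C_std) = 1.4·(180 − 42.7) / (1730 − 180) = 0.124 m³/s.
= 10.71 ML/d.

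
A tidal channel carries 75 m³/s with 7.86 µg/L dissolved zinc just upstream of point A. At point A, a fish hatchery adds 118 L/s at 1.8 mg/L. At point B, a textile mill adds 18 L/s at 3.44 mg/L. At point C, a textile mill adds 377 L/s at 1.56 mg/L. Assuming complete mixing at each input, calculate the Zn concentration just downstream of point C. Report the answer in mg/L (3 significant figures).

7.86 µg/L = 0.00786 mg/L.
118 L/s = 0.118 m³/s.
After input A: C = (75·0.00786 + 0.118·1.8) / 75.12 = 0.01068 mg/L.
18 L/s = 0.018 m³/s.
After input B: C = (75.12·0.01068 + 0.018·3.44) / 75.14 = 0.0115 mg/L.
377 L/s = 0.377 m³/s.
After input C: C = (75.14·0.0115 + 0.377·1.56) / 75.51 = 0.01923 mg/L.

0.0192 mg/L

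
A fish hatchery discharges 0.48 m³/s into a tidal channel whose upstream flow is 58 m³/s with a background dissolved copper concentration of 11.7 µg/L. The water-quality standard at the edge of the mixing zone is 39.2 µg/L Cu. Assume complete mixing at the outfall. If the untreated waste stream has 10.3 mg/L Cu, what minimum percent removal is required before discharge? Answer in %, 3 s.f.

11.7 µg/L = 0.0117 mg/L.
39.2 µg/L = 0.0392 mg/L.
Mass balance: 0.0392·58.48 = 0.48·Cₑ + 58·0.0117.
Cₑ = (2.292 − 0.6786) / 0.48 = 3.362 mg/L.
Required removal = 1 − 3.362/10.3 = 67.36 %.

67.4 %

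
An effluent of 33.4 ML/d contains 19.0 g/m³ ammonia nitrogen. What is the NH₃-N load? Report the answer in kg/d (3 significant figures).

635 kg/d

33.4 ML/d = 0.3866 m³/s.
Mass flux = Q·C = 0.3866 m³/s × 19 g/m³ = 7.345 g/s.
= 7.345 g/s × 86.4 = 634.6 kg/d.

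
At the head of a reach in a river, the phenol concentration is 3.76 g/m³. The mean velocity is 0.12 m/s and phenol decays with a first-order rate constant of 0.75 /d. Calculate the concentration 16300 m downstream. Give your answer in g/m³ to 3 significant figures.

Travel time t = 16300 m / 0.12 m/s = 1.63e+04/0.12 = 1.358e+05 s = 1.572 d.
First-order decay: C = 3.76·exp(−0.75·1.572) = 3.76·0.3076 = 1.156 g/m³.

1.16 g/m³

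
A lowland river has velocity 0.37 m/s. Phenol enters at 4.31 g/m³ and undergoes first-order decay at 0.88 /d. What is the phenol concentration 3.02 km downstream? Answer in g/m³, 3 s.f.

3.97 g/m³

Travel time t = 3.02 km / 0.37 m/s = 3020/0.37 = 8162 s = 0.09447 d.
First-order decay: C = 4.31·exp(−0.88·0.09447) = 4.31·0.9202 = 3.966 g/m³.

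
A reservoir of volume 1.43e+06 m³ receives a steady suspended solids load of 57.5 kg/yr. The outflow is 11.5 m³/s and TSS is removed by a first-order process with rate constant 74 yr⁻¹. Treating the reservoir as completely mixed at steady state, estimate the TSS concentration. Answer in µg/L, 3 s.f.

0.123 µg/L

Outflow Q = 11.5 m³/s × 3.156e+07 s/yr = 3.629e+08 m³/yr.
Steady-state CSTR mass balance: W = Q·C + k·V·C, so C = W/(Q + kV).
Q + kV = 3.629e+08 + 74·1.43e+06 = 4.687e+08 m³/yr.
C = 57.5/4.687e+08 = 1.227e-07 kg/m³ = 0.0001227 mg/L = 0.1227 µg/L.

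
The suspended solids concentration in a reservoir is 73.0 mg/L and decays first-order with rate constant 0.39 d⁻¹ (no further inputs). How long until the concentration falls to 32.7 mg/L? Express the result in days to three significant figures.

t = ln(C₀/C)/k = ln(73.0/32.7)/0.39 = 0.8031/0.39 = 2.059 d.

2.06 d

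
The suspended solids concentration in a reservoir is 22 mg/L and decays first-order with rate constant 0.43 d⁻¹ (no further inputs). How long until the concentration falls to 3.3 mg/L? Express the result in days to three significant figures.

4.41 d

t = ln(C₀/C)/k = ln(22/3.3)/0.43 = 1.897/0.43 = 4.412 d.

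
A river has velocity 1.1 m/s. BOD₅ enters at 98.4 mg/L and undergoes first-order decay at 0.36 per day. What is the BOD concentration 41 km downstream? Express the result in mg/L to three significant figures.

Travel time t = 41 km / 1.1 m/s = 4.1e+04/1.1 = 3.727e+04 s = 0.4314 d.
First-order decay: C = 98.4·exp(−0.36·0.4314) = 98.4·0.8562 = 84.25 mg/L.

84.2 mg/L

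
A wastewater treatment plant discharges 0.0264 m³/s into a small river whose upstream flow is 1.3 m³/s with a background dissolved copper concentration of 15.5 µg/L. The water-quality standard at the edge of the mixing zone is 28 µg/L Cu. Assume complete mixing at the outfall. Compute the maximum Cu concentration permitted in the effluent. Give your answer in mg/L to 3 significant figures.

15.5 µg/L = 0.0155 mg/L.
28 µg/L = 0.028 mg/L.
Mass balance: 0.028·1.326 = 0.0264·Cₑ + 1.3·0.0155.
Cₑ = (0.03714 − 0.02015) / 0.0264 = 0.6435 mg/L.

0.644 mg/L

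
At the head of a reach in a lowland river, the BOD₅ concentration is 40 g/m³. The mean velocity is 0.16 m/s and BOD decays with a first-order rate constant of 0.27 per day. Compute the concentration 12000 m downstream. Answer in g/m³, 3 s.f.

Travel time t = 12000 m / 0.16 m/s = 1.2e+04/0.16 = 7.5e+04 s = 0.8681 d.
First-order decay: C = 40·exp(−0.27·0.8681) = 40·0.7911 = 31.64 g/m³.

31.6 g/m³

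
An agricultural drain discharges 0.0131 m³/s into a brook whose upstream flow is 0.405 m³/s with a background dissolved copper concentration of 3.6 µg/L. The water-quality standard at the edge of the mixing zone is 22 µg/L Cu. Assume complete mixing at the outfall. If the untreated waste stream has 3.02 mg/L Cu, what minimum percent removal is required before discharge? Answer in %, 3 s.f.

3.6 µg/L = 0.0036 mg/L.
22 µg/L = 0.022 mg/L.
Mass balance: 0.022·0.4181 = 0.0131·Cₑ + 0.405·0.0036.
Cₑ = (0.009198 − 0.001458) / 0.0131 = 0.5909 mg/L.
Required removal = 1 − 0.5909/3.02 = 80.44 %.

80.4 %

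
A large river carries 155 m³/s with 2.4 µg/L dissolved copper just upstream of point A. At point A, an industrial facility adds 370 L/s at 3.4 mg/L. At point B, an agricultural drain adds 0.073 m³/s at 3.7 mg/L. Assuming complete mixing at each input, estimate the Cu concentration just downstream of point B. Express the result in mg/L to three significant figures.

0.0122 mg/L

2.4 µg/L = 0.0024 mg/L.
370 L/s = 0.37 m³/s.
After input A: C = (155·0.0024 + 0.37·3.4) / 155.4 = 0.01049 mg/L.
After input B: C = (155.4·0.01049 + 0.073·3.7) / 155.4 = 0.01222 mg/L.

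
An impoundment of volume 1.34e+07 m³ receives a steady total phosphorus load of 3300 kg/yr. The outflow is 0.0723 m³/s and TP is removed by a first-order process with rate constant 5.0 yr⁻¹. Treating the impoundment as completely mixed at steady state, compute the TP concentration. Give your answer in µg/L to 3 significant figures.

Outflow Q = 0.0723 m³/s × 3.156e+07 s/yr = 2.282e+06 m³/yr.
Steady-state CSTR mass balance: W = Q·C + k·V·C, so C = W/(Q + kV).
Q + kV = 2.282e+06 + 5.0·1.34e+07 = 6.928e+07 m³/yr.
C = 3300/6.928e+07 = 4.763e-05 kg/m³ = 0.04763 mg/L = 47.63 µg/L.

47.6 µg/L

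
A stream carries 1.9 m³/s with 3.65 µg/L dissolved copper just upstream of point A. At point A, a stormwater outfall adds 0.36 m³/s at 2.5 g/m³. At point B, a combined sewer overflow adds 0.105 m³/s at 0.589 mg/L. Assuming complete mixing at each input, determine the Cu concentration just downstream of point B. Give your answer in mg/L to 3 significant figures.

3.65 µg/L = 0.00365 mg/L.
After input A: C = (1.9·0.00365 + 0.36·2.5) / 2.26 = 0.4013 mg/L.
After input B: C = (2.26·0.4013 + 0.105·0.589) / 2.365 = 0.4096 mg/L.

0.410 mg/L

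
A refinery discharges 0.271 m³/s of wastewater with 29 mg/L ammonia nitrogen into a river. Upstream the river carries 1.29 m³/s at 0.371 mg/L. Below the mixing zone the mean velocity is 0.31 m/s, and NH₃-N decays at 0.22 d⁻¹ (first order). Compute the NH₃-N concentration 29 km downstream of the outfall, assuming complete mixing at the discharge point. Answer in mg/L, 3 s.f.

4.21 mg/L

After complete mixing, C₀ = (0.271·29 + 1.29·0.371) / 1.561 = 5.341 mg/L.
Travel time t = 2.9e+04 m / 0.31 m/s = 9.355e+04 s = 1.083 d.
C = 5.341·exp(−0.22·1.083) = 5.341·0.788 = 4.209 mg/L.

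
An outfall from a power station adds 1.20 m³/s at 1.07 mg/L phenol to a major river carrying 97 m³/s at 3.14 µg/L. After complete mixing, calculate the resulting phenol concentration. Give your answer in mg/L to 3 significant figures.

3.14 µg/L = 0.00314 mg/L.
Flow-weighted mixing gives C = (1.2·1.07 + 97·0.00314) / (1.2 + 97) = 1.589/98.2 = 0.01618 mg/L.

0.0162 mg/L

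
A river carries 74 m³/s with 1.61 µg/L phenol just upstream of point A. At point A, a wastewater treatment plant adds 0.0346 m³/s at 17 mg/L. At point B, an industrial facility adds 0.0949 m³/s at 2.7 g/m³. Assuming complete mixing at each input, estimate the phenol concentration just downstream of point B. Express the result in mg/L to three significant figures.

0.0130 mg/L

1.61 µg/L = 0.00161 mg/L.
After input A: C = (74·0.00161 + 0.0346·17) / 74.03 = 0.009554 mg/L.
After input B: C = (74.03·0.009554 + 0.0949·2.7) / 74.13 = 0.013 mg/L.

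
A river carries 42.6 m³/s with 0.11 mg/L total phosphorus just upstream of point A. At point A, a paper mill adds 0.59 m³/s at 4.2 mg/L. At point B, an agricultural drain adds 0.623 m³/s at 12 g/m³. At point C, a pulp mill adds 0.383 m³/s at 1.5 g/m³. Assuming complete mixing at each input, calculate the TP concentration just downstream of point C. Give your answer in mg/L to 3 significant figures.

After input A: C = (42.6·0.11 + 0.59·4.2) / 43.19 = 0.1659 mg/L.
After input B: C = (43.19·0.1659 + 0.623·12) / 43.81 = 0.3341 mg/L.
After input C: C = (43.81·0.3341 + 0.383·1.5) / 44.2 = 0.3443 mg/L.

0.344 mg/L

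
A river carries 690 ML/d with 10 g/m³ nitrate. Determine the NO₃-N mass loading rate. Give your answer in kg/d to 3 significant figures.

6900 kg/d

690 ML/d = 7.986 m³/s.
Mass flux = Q·C = 7.986 m³/s × 10 g/m³ = 79.86 g/s.
= 79.86 g/s × 86.4 = 6900 kg/d.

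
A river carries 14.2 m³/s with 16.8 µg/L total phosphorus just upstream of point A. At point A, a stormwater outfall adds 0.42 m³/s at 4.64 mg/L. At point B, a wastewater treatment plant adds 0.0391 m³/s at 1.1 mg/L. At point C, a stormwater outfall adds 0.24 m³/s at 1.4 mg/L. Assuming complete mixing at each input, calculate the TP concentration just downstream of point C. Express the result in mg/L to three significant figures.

16.8 µg/L = 0.0168 mg/L.
After input A: C = (14.2·0.0168 + 0.42·4.64) / 14.62 = 0.1496 mg/L.
After input B: C = (14.62·0.1496 + 0.0391·1.1) / 14.66 = 0.1521 mg/L.
After input C: C = (14.66·0.1521 + 0.24·1.4) / 14.9 = 0.1723 mg/L.

0.172 mg/L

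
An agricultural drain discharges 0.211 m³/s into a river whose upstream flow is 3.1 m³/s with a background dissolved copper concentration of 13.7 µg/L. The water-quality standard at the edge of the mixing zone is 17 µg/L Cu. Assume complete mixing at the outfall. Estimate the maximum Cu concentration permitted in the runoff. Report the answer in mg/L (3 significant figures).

13.7 µg/L = 0.0137 mg/L.
17 µg/L = 0.017 mg/L.
Mass balance: 0.017·3.311 = 0.211·Cₑ + 3.1·0.0137.
Cₑ = (0.05629 − 0.04247) / 0.211 = 0.06548 mg/L.

0.0655 mg/L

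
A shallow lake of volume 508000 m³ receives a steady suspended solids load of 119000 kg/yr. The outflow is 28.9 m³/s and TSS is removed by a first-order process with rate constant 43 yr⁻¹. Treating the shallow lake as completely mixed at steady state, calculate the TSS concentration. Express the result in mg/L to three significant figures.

0.127 mg/L

Outflow Q = 28.9 m³/s × 3.156e+07 s/yr = 9.12e+08 m³/yr.
Steady-state CSTR mass balance: W = Q·C + k·V·C, so C = W/(Q + kV).
Q + kV = 9.12e+08 + 43·508000 = 9.339e+08 m³/yr.
C = 119000/9.339e+08 = 0.0001274 kg/m³ = 0.1274 mg/L.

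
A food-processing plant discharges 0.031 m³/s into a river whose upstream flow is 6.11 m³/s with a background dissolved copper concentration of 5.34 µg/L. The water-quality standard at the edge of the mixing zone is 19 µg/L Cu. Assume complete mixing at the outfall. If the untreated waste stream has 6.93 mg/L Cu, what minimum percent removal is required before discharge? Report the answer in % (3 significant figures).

5.34 µg/L = 0.00534 mg/L.
19 µg/L = 0.019 mg/L.
Mass balance: 0.019·6.141 = 0.031·Cₑ + 6.11·0.00534.
Cₑ = (0.1167 − 0.03263) / 0.031 = 2.711 mg/L.
Required removal = 1 − 2.711/6.93 = 60.88 %.

60.9 %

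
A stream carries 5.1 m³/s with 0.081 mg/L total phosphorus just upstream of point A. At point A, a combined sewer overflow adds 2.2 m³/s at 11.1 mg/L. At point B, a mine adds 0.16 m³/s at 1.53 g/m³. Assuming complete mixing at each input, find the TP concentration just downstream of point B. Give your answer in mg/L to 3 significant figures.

3.36 mg/L

After input A: C = (5.1·0.081 + 2.2·11.1) / 7.3 = 3.402 mg/L.
After input B: C = (7.3·3.402 + 0.16·1.53) / 7.46 = 3.362 mg/L.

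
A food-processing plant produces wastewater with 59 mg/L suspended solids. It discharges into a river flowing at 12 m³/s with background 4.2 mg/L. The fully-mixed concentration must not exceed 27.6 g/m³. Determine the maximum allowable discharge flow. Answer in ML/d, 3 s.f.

773 ML/d

Mass balance at complete mixing: C_std·(Q_w + Q_r) = Q_w·C_e + Q_r·C_b.
Rearranging, Q_w = Q_r·(C_std − C_b)/(C_e − C_std) = 12·(27.6 − 4.2) / (59 − 27.6) = 8.943 m³/s.
= 772.6 ML/d.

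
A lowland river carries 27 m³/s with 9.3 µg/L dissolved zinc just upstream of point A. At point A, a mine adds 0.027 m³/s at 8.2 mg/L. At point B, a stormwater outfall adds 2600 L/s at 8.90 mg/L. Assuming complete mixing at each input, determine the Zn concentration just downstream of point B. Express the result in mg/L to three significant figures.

9.3 µg/L = 0.0093 mg/L.
After input A: C = (27·0.0093 + 0.027·8.2) / 27.03 = 0.01748 mg/L.
2600 L/s = 2.6 m³/s.
After input B: C = (27.03·0.01748 + 2.6·8.9) / 29.63 = 0.797 mg/L.

0.797 mg/L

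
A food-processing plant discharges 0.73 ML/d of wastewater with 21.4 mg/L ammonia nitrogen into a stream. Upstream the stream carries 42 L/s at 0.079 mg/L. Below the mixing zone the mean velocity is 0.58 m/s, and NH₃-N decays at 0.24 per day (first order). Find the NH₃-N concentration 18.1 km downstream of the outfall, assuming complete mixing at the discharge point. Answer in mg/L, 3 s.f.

3.35 mg/L

0.73 ML/d = 0.008449 m³/s.
42 L/s = 0.042 m³/s.
After complete mixing, C₀ = (0.008449·21.4 + 0.042·0.079) / 0.05045 = 3.65 mg/L.
Travel time t = 1.81e+04 m / 0.58 m/s = 3.121e+04 s = 0.3612 d.
C = 3.65·exp(−0.24·0.3612) = 3.65·0.917 = 3.347 mg/L.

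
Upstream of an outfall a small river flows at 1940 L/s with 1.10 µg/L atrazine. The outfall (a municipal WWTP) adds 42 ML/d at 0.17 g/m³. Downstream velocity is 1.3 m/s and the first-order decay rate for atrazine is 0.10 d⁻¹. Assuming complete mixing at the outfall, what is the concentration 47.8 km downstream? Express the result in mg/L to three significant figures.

42 ML/d = 0.4861 m³/s.
1940 L/s = 1.94 m³/s.
1.10 µg/L = 0.0011 mg/L.
After complete mixing, C₀ = (0.4861·0.17 + 1.94·0.0011) / 2.426 = 0.03494 mg/L.
Travel time t = 4.78e+04 m / 1.3 m/s = 3.677e+04 s = 0.4256 d.
C = 0.03494·exp(−0.10·0.4256) = 0.03494·0.9583 = 0.03349 mg/L.

0.0335 mg/L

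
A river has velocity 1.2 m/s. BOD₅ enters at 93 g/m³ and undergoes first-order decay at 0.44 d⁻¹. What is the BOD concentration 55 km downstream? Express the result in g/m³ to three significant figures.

73.6 g/m³

Travel time t = 55 km / 1.2 m/s = 5.5e+04/1.2 = 4.583e+04 s = 0.5305 d.
First-order decay: C = 93·exp(−0.44·0.5305) = 93·0.7918 = 73.64 g/m³.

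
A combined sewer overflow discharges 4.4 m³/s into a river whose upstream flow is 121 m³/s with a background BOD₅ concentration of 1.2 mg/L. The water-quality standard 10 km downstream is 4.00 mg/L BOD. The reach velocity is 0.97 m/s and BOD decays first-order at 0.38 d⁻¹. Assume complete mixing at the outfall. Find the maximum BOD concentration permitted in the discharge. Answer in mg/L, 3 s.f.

86.3 mg/L

Travel time to the compliance point: t = 1e+04/0.97 = 1.031e+04 s = 0.1193 d; decay factor exp(−0.38·0.1193) = 0.9557.
So the concentration just after mixing may be at most 4/0.9557 = 4.186 mg/L.
Mass balance: 4.186·125.4 = 4.4·Cₑ + 121·1.2.
Cₑ = (524.9 − 145.2) / 4.4 = 86.29 mg/L.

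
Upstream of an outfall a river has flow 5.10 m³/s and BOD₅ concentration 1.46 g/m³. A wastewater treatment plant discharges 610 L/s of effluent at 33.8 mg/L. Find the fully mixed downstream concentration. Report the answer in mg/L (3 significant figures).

610 L/s = 0.61 m³/s.
By mass balance at complete mixing, C = (0.61·33.8 + 5.1·1.46) / (0.61 + 5.1) = 28.06/5.71 = 4.915 mg/L.

4.91 mg/L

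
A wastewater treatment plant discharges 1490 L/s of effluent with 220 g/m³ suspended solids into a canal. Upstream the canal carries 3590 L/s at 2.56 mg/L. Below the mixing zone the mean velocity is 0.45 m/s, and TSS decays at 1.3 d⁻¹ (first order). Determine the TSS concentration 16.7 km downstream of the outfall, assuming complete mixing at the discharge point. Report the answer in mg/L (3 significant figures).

38.0 mg/L

1490 L/s = 1.49 m³/s.
3590 L/s = 3.59 m³/s.
After complete mixing, C₀ = (1.49·220 + 3.59·2.56) / 5.08 = 66.34 mg/L.
Travel time t = 1.67e+04 m / 0.45 m/s = 3.711e+04 s = 0.4295 d.
C = 66.34·exp(−1.3·0.4295) = 66.34·0.5721 = 37.95 mg/L.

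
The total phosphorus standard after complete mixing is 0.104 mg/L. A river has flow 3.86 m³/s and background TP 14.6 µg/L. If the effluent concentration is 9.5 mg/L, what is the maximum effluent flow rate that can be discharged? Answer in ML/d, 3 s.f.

14.6 µg/L = 0.0146 mg/L.
Mass balance at complete mixing: C_std·(Q_w + Q_r) = Q_w·C_e + Q_r·C_b.
Rearranging, Q_w = Q_r·(C_std − C_b)/(C_e − C_std) = 3.86·(0.104 − 0.0146) / (9.5 − 0.104) = 0.03673 m³/s.
= 3.173 ML/d.

3.17 ML/d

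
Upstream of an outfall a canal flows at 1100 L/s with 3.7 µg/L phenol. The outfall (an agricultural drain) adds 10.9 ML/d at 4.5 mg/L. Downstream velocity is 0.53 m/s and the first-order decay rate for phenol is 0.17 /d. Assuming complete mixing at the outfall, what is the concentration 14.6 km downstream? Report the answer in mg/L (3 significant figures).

10.9 ML/d = 0.1262 m³/s.
1100 L/s = 1.1 m³/s.
3.7 µg/L = 0.0037 mg/L.
After complete mixing, C₀ = (0.1262·4.5 + 1.1·0.0037) / 1.226 = 0.4663 mg/L.
Travel time t = 1.46e+04 m / 0.53 m/s = 2.755e+04 s = 0.3188 d.
C = 0.4663·exp(−0.17·0.3188) = 0.4663·0.9472 = 0.4417 mg/L.

0.442 mg/L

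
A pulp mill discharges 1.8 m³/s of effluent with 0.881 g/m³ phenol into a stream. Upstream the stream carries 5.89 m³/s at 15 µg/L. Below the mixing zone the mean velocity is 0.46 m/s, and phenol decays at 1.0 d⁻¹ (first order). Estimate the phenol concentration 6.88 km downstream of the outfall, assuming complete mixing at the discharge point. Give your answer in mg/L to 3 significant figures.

0.183 mg/L

15 µg/L = 0.015 mg/L.
After complete mixing, C₀ = (1.8·0.881 + 5.89·0.015) / 7.69 = 0.2177 mg/L.
Travel time t = 6880 m / 0.46 m/s = 1.496e+04 s = 0.1731 d.
C = 0.2177·exp(−1.0·0.1731) = 0.2177·0.841 = 0.1831 mg/L.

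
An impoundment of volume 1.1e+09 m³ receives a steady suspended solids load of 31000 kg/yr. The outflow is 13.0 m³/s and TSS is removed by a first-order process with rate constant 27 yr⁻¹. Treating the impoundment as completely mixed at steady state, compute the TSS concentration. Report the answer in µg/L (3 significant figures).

1.03 µg/L

Outflow Q = 13.0 m³/s × 3.156e+07 s/yr = 4.102e+08 m³/yr.
Steady-state CSTR mass balance: W = Q·C + k·V·C, so C = W/(Q + kV).
Q + kV = 4.102e+08 + 27·1.1e+09 = 3.011e+10 m³/yr.
C = 31000/3.011e+10 = 1.03e-06 kg/m³ = 0.00103 mg/L = 1.03 µg/L.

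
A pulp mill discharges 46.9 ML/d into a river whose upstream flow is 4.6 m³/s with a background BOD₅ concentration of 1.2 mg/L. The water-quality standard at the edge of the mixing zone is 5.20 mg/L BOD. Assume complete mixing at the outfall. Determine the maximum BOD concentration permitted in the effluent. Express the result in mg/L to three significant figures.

46.9 ML/d = 0.5428 m³/s.
Mass balance: 5.2·5.143 = 0.5428·Cₑ + 4.6·1.2.
Cₑ = (26.74 − 5.52) / 0.5428 = 39.1 mg/L.

39.1 mg/L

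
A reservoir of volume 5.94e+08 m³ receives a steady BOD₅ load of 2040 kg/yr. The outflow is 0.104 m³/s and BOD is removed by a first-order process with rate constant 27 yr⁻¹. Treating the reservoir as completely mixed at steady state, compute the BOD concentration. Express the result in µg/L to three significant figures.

0.127 µg/L

Outflow Q = 0.104 m³/s × 3.156e+07 s/yr = 3.282e+06 m³/yr.
Steady-state CSTR mass balance: W = Q·C + k·V·C, so C = W/(Q + kV).
Q + kV = 3.282e+06 + 27·5.94e+08 = 1.604e+10 m³/yr.
C = 2040/1.604e+10 = 1.272e-07 kg/m³ = 0.0001272 mg/L = 0.1272 µg/L.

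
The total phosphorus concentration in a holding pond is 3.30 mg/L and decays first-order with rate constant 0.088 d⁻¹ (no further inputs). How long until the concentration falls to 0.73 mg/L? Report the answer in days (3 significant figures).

t = ln(C₀/C)/k = ln(3.30/0.73)/0.088 = 1.509/0.088 = 17.14 d.

17.1 d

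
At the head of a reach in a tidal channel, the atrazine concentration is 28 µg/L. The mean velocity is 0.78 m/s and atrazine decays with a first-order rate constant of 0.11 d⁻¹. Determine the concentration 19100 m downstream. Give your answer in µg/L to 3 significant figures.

27.1 µg/L

Travel time t = 19100 m / 0.78 m/s = 1.91e+04/0.78 = 2.449e+04 s = 0.2834 d.
First-order decay: C = 28·exp(−0.11·0.2834) = 28·0.9693 = 27.14 µg/L.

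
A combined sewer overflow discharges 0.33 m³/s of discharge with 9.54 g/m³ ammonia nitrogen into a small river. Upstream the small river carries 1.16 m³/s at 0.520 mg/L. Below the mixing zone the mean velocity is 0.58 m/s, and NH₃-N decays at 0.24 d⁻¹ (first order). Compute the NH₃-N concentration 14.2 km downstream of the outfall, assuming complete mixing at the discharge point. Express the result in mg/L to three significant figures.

2.35 mg/L

After complete mixing, C₀ = (0.33·9.54 + 1.16·0.52) / 1.49 = 2.518 mg/L.
Travel time t = 1.42e+04 m / 0.58 m/s = 2.448e+04 s = 0.2834 d.
C = 2.518·exp(−0.24·0.2834) = 2.518·0.9343 = 2.352 mg/L.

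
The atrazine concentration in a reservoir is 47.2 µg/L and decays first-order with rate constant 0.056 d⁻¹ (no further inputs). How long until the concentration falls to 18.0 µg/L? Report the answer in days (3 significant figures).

17.2 d

t = ln(C₀/C)/k = ln(47.2/18.0)/0.056 = 0.964/0.056 = 17.21 d.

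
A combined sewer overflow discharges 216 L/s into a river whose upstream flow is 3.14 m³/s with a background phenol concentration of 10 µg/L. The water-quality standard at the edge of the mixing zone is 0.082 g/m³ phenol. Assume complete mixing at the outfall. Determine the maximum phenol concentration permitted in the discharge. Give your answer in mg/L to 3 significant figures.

216 L/s = 0.216 m³/s.
10 µg/L = 0.01 mg/L.
Mass balance: 0.082·3.356 = 0.216·Cₑ + 3.14·0.01.
Cₑ = (0.2752 − 0.0314) / 0.216 = 1.129 mg/L.

1.13 mg/L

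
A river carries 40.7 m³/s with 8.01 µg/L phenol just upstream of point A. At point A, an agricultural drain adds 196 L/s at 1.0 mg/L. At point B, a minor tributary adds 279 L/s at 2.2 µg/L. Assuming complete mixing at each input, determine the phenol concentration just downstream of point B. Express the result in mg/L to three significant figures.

0.0127 mg/L

8.01 µg/L = 0.00801 mg/L.
196 L/s = 0.196 m³/s.
After input A: C = (40.7·0.00801 + 0.196·1) / 40.9 = 0.01276 mg/L.
279 L/s = 0.279 m³/s.
2.2 µg/L = 0.0022 mg/L.
After input B: C = (40.9·0.01276 + 0.279·0.0022) / 41.18 = 0.01269 mg/L.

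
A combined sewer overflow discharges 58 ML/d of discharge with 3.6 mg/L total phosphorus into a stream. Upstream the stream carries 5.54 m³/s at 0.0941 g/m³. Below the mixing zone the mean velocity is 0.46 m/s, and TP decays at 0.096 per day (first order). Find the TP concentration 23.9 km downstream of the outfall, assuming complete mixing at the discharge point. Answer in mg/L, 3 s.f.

0.446 mg/L

58 ML/d = 0.6713 m³/s.
After complete mixing, C₀ = (0.6713·3.6 + 5.54·0.0941) / 6.211 = 0.473 mg/L.
Travel time t = 2.39e+04 m / 0.46 m/s = 5.196e+04 s = 0.6013 d.
C = 0.473·exp(−0.096·0.6013) = 0.473·0.9439 = 0.4465 mg/L.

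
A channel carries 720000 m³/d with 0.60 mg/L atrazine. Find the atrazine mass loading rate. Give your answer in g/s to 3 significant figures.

720000 m³/d = 8.333 m³/s.
Mass flux = Q·C = 8.333 m³/s × 0.6 g/m³ = 5 g/s.

5.00 g/s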